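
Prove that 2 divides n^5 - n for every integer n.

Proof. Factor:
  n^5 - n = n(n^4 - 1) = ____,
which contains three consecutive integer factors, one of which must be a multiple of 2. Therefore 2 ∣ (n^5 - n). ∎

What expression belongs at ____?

n^4 - 1 = (n^2 - 1)(n^2 + 1), and n^2 - 1 = (n-1)(n+1).
So n(n^4 - 1) = (n - 1)n(n + 1)(n^2 + 1).

(n - 1)n(n + 1)(n^2 + 1)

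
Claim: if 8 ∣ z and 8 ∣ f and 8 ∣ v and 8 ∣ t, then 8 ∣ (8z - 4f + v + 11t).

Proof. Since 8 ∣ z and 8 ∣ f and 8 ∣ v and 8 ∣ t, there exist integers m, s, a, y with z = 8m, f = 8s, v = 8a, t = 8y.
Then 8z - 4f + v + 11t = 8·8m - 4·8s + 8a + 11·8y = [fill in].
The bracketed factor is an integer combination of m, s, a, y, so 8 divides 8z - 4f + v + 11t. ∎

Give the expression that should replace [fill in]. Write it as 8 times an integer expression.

8(a + 8m - 4s + 11y)

Pull the common 8 out of every term: 8·8m - 4·8s + 8a + 11·8y = 8(a + 8m - 4s + 11y).
a + 8m - 4s + 11y is an integer, which exhibits the divisibility.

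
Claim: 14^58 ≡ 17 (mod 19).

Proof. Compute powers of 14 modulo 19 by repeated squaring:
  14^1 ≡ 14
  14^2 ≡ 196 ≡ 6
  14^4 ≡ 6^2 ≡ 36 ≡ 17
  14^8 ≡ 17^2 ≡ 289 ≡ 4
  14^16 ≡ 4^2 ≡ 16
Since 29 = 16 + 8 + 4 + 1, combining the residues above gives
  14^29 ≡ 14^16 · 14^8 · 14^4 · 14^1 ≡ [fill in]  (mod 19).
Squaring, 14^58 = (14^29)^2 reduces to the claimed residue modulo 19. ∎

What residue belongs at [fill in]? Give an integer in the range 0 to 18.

Multiply the listed residues: 16 · 4 · 17 · 14 = 64 → 1088 → 15232.
Reducing modulo 19: 15232 = 801·19 + 13, so 14^29 ≡ 13.

13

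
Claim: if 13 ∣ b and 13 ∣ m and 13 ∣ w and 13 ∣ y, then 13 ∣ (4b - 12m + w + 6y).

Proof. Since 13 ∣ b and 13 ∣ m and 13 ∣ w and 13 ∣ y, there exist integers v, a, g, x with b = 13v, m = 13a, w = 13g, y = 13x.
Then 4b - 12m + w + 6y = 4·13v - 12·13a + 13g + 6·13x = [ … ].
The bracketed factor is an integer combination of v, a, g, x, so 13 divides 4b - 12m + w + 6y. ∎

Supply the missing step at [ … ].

Each term has a factor of 13: 4·13v - 12·13a + 13g + 6·13x = 13·(-12a + g + 4v + 6x).
Since -12a + g + 4v + 6x is an integer, 13 ∣ (4b - 12m + w + 6y).

13(-12a + g + 4v + 6x)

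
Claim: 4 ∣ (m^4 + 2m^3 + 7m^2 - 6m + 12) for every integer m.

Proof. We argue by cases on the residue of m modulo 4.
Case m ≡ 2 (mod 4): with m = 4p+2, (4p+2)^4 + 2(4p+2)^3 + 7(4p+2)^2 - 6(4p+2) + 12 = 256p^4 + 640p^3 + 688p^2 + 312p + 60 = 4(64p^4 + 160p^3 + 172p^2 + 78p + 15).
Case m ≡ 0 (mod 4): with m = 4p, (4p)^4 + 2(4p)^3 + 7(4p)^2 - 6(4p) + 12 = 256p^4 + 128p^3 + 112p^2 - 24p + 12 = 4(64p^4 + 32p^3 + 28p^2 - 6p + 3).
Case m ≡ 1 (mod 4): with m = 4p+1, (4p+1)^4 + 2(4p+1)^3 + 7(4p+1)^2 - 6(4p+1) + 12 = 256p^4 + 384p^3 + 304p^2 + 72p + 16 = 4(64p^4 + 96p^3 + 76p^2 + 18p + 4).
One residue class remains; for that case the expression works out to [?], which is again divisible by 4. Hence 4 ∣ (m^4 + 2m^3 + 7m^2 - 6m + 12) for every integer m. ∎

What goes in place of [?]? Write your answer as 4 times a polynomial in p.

The residues treated are {2, 0, 1}, so the missing case is m ≡ 3 (mod 4); write m = 4p+3.
Then (4p+3)^4 + 2(4p+3)^3 + 7(4p+3)^2 - 6(4p+3) + 12 = 256p^4 + 896p^3 + 1264p^2 + 792p + 192 = 4(64p^4 + 224p^3 + 316p^2 + 198p + 48).

4(64p^4 + 224p^3 + 316p^2 + 198p + 48)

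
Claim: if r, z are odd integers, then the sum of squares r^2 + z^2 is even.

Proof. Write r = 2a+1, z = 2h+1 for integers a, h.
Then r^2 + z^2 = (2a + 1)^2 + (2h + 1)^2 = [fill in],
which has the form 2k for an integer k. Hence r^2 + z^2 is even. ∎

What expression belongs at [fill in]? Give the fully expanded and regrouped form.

2(2a^2 + 2a + 2h^2 + 2h + 1)

Expanding: (2a + 1)^2 + (2h + 1)^2 = 4a^2 + 4a + 4h^2 + 4h + 2.
Every term is even; pulling out the factor of 2 gives 2(2a^2 + 2a + 2h^2 + 2h + 1).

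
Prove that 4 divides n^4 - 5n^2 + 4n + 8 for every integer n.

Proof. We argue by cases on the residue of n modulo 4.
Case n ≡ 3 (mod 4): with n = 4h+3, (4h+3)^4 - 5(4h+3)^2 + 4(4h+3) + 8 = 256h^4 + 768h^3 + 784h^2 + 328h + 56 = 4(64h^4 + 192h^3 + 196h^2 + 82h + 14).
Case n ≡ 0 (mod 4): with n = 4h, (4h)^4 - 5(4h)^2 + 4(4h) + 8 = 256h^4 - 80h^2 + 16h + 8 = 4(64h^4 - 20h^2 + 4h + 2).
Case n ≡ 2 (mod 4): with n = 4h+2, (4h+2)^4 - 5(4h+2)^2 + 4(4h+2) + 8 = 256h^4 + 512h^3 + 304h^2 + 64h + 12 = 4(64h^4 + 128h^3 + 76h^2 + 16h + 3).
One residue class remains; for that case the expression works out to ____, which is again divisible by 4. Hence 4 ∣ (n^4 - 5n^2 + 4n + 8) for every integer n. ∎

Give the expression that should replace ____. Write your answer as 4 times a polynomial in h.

4(64h^4 + 64h^3 + 4h^2 - 2h + 2)

The residues treated are {3, 0, 2}, so the missing case is n ≡ 1 (mod 4); write n = 4h+1.
Then (4h+1)^4 - 5(4h+1)^2 + 4(4h+1) + 8 = 256h^4 + 256h^3 + 16h^2 - 8h + 8 = 4(64h^4 + 64h^3 + 4h^2 - 2h + 2).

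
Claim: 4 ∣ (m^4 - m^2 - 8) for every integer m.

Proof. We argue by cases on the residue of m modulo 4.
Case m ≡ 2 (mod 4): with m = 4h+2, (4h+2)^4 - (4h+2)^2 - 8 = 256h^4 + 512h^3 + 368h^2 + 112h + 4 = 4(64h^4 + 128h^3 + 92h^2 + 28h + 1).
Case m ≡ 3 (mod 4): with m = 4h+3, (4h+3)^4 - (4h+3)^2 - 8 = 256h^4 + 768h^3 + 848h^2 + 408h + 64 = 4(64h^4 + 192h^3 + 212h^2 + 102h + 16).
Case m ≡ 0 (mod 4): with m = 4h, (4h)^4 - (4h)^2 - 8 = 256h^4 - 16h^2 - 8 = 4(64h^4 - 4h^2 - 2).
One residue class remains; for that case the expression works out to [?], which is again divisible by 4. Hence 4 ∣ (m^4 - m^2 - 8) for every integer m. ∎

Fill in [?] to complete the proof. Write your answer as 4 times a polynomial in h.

4(64h^4 + 64h^3 + 20h^2 + 2h - 2)

Only m ≡ 1 (mod 4) is unaccounted for. Put m = 4h+1:
(4h+1)^4 - (4h+1)^2 - 8 expands to 256h^4 + 256h^3 + 80h^2 + 8h - 8,
and factoring out 4 leaves 4(64h^4 + 64h^3 + 20h^2 + 2h - 2).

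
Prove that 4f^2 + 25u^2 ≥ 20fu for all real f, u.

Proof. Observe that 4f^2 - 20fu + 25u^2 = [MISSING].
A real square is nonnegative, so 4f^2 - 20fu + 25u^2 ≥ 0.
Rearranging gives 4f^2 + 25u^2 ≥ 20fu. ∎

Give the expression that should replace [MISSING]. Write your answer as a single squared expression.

The leading and trailing coefficients are 2^2 and 5^2, and 20 = 2·2·5, so the trinomial is (2f - 5u)^2.
Hence 4f^2 - 20fu + 25u^2 ≥ 0.

(2f - 5u)^2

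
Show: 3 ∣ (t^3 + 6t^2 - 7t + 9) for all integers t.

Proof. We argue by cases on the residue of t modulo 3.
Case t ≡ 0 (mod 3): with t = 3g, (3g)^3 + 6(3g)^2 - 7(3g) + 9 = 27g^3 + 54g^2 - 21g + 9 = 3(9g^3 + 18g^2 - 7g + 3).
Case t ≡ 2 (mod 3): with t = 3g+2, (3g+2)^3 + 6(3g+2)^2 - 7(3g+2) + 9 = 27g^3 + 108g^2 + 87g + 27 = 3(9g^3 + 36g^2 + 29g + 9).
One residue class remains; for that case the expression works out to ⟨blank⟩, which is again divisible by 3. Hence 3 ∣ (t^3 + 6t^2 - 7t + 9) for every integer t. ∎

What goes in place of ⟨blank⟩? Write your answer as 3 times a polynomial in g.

Only t ≡ 1 (mod 3) is unaccounted for. Put t = 3g+1:
(3g+1)^3 + 6(3g+1)^2 - 7(3g+1) + 9 expands to 27g^3 + 81g^2 + 24g + 9,
and factoring out 3 leaves 3(9g^3 + 27g^2 + 8g + 3).

3(9g^3 + 27g^2 + 8g + 3)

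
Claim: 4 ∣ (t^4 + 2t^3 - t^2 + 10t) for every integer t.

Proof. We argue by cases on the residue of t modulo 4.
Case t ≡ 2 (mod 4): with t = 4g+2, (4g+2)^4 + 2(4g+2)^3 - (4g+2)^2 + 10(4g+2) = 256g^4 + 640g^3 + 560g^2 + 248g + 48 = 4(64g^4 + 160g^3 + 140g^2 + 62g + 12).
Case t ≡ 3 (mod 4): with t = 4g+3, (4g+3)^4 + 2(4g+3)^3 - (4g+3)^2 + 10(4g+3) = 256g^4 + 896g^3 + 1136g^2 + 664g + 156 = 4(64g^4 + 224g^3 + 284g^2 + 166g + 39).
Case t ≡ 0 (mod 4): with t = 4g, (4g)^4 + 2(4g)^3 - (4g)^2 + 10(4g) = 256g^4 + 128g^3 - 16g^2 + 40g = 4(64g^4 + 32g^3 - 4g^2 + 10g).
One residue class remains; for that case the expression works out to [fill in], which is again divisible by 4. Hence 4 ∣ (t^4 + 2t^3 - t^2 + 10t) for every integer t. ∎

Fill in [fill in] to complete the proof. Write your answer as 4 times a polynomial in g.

4(64g^4 + 96g^3 + 44g^2 + 18g + 3)

Only t ≡ 1 (mod 4) is unaccounted for. Put t = 4g+1:
(4g+1)^4 + 2(4g+1)^3 - (4g+1)^2 + 10(4g+1) expands to 256g^4 + 384g^3 + 176g^2 + 72g + 12,
and factoring out 4 leaves 4(64g^4 + 96g^3 + 44g^2 + 18g + 3).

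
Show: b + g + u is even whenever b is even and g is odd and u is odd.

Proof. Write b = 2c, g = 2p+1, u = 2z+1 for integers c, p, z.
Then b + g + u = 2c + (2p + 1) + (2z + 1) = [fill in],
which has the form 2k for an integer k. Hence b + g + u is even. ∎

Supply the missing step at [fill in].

2(c + p + z + 1)

Expanding: 2c + (2p + 1) + (2z + 1) = 2c + 2p + 2z + 2.
Every term is even; pulling out the factor of 2 gives 2(c + p + z + 1).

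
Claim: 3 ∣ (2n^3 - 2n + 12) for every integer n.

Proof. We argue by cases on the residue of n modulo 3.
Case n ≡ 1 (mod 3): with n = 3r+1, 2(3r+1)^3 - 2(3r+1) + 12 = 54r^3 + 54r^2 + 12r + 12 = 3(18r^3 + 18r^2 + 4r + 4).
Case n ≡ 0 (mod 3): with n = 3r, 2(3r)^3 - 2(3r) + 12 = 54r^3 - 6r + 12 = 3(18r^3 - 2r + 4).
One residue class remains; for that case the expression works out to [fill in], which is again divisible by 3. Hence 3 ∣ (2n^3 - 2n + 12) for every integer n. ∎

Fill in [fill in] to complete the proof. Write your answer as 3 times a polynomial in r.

Only n ≡ 2 (mod 3) is unaccounted for. Put n = 3r+2:
2(3r+2)^3 - 2(3r+2) + 12 expands to 54r^3 + 108r^2 + 66r + 24,
and factoring out 3 leaves 3(18r^3 + 36r^2 + 22r + 8).

3(18r^3 + 36r^2 + 22r + 8)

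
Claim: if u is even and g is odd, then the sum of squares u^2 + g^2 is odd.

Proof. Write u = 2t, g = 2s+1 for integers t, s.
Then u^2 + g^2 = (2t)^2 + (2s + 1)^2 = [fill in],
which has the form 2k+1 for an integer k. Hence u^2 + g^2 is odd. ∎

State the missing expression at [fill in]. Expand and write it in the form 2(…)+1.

2(2s^2 + 2s + 2t^2) + 1

(2t)^2 + (2s + 1)^2 = 4s^2 + 4s + 4t^2 + 1
= 2(2s^2 + 2s + 2t^2) + 1.
Since 2s^2 + 2s + 2t^2 is an integer, the sum of squares is of the form 2k+1 for an integer k.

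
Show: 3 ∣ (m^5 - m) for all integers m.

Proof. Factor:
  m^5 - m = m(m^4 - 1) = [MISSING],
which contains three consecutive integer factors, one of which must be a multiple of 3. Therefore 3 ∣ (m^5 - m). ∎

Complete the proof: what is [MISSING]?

(m - 1)m(m + 1)(m^2 + 1)

m^4 - 1 = (m^2 - 1)(m^2 + 1), and m^2 - 1 = (m-1)(m+1).
So m(m^4 - 1) = (m - 1)m(m + 1)(m^2 + 1).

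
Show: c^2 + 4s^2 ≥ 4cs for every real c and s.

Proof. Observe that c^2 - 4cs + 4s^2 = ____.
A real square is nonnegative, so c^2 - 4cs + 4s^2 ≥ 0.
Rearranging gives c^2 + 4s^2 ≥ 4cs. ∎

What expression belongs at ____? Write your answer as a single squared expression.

(c - 2s)^2

The leading and trailing coefficients are 1^2 and 2^2, and 4 = 2·1·2, so the trinomial is (c - 2s)^2.
Hence c^2 - 4cs + 4s^2 ≥ 0.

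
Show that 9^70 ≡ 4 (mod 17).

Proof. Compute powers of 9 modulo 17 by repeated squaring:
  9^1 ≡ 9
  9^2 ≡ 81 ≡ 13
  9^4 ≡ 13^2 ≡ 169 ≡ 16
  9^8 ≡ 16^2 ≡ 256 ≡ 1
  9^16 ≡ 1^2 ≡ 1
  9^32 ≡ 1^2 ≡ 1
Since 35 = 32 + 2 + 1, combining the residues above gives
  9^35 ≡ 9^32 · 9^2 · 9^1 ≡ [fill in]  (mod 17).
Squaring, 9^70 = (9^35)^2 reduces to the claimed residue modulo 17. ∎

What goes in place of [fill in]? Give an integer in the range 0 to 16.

15

9^32 · 9^2 · 9^1 ≡ 1 · 13 · 9 = 117.
117 mod 17 = 15, so 9^35 ≡ 15 (mod 17).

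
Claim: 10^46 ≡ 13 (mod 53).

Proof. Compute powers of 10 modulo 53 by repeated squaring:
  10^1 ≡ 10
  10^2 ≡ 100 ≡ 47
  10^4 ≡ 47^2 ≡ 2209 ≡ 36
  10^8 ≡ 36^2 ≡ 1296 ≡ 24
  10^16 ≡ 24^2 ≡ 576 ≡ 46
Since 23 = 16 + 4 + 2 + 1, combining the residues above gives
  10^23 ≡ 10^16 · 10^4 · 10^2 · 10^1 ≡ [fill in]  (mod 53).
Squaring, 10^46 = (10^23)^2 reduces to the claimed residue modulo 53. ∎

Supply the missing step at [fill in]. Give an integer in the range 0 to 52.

10^16 · 10^4 · 10^2 · 10^1 ≡ 46 · 36 · 47 · 10 = 778320.
778320 mod 53 = 15, so 10^23 ≡ 15 (mod 53).

15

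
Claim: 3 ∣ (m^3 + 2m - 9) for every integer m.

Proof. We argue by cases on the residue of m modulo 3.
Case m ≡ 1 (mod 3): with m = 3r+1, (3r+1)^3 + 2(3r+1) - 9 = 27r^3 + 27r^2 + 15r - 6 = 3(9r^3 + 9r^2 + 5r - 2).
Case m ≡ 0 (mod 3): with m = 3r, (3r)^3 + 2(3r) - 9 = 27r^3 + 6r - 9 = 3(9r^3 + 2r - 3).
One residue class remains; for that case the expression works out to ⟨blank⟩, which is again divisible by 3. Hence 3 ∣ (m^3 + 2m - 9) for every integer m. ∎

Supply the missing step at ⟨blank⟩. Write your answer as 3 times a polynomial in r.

Only m ≡ 2 (mod 3) is unaccounted for. Put m = 3r+2:
(3r+2)^3 + 2(3r+2) - 9 expands to 27r^3 + 54r^2 + 42r + 3,
and factoring out 3 leaves 3(9r^3 + 18r^2 + 14r + 1).

3(9r^3 + 18r^2 + 14r + 1)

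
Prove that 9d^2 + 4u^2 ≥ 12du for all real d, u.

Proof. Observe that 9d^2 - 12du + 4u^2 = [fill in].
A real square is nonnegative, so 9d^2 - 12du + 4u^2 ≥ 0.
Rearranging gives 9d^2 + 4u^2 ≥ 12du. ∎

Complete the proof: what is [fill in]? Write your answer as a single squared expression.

9d^2 - 12du + 4u^2 is a perfect-square trinomial: the outer terms are (3d)^2 and (2u)^2, and the cross term is -2·3d·2u.
So 9d^2 - 12du + 4u^2 = (3d - 2u)^2 ≥ 0.

(3d - 2u)^2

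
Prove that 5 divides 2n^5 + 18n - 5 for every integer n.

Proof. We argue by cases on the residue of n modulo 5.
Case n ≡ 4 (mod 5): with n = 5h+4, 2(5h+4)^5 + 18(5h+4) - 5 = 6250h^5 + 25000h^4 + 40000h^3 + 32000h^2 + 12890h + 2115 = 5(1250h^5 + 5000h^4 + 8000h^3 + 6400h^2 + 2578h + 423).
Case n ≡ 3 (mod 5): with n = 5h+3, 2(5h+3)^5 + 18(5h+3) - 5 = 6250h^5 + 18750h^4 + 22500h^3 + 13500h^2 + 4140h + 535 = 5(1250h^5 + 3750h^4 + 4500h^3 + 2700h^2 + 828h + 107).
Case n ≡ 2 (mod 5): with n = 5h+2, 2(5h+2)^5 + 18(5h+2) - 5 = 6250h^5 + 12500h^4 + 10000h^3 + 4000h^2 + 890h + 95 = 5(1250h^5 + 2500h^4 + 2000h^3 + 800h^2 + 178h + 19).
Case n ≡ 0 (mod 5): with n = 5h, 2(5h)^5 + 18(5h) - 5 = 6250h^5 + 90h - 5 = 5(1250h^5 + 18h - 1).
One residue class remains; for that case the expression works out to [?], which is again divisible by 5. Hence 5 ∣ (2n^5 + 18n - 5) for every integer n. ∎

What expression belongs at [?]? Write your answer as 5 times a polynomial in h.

5(1250h^5 + 1250h^4 + 500h^3 + 100h^2 + 28h + 3)

The residues treated are {4, 3, 2, 0}, so the missing case is n ≡ 1 (mod 5); write n = 5h+1.
Then 2(5h+1)^5 + 18(5h+1) - 5 = 6250h^5 + 6250h^4 + 2500h^3 + 500h^2 + 140h + 15 = 5(1250h^5 + 1250h^4 + 500h^3 + 100h^2 + 28h + 3).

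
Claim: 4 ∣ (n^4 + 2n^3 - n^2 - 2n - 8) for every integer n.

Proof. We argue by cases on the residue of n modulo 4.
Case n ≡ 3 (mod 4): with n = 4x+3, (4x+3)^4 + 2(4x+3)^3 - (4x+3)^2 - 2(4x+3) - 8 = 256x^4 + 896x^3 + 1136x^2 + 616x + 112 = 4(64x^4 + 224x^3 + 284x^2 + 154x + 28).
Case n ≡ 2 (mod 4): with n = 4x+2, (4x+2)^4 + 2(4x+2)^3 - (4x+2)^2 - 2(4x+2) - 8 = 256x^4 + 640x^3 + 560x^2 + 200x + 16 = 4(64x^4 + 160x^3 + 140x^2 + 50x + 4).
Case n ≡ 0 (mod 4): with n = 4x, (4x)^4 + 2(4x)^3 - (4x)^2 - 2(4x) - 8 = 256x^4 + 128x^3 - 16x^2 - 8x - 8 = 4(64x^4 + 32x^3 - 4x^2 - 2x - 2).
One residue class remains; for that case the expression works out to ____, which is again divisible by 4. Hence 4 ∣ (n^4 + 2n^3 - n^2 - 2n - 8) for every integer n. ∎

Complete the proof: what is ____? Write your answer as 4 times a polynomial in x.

4(64x^4 + 96x^3 + 44x^2 + 6x - 2)

The residues treated are {3, 2, 0}, so the missing case is n ≡ 1 (mod 4); write n = 4x+1.
Then (4x+1)^4 + 2(4x+1)^3 - (4x+1)^2 - 2(4x+1) - 8 = 256x^4 + 384x^3 + 176x^2 + 24x - 8 = 4(64x^4 + 96x^3 + 44x^2 + 6x - 2).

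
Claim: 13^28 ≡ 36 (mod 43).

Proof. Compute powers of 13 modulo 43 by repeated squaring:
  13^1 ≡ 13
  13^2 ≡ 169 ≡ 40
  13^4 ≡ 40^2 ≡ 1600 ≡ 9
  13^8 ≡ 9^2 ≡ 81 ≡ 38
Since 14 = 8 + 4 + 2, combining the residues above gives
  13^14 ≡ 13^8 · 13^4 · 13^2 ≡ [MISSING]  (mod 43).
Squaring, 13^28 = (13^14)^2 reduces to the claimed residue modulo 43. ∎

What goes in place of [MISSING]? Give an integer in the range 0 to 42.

6

Multiply the listed residues: 38 · 9 · 40 = 342 → 13680.
Reducing modulo 43: 13680 = 318·43 + 6, so 13^14 ≡ 6.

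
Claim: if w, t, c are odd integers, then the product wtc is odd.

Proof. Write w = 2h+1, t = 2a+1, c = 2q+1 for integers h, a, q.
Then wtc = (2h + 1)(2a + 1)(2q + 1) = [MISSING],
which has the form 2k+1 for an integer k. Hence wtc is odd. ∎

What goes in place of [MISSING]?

Expanding: (2h + 1)(2a + 1)(2q + 1) = 8ahq + 4ah + 4aq + 2a + 4hq + 2h + 2q + 1.
Every term except the constant is even, so this is 2(4ahq + 2ah + 2aq + a + 2hq + h + q) + 1,
and 4ahq + 2ah + 2aq + a + 2hq + h + q ∈ ℤ gives the required form.

2(4ahq + 2ah + 2aq + a + 2hq + h + q) + 1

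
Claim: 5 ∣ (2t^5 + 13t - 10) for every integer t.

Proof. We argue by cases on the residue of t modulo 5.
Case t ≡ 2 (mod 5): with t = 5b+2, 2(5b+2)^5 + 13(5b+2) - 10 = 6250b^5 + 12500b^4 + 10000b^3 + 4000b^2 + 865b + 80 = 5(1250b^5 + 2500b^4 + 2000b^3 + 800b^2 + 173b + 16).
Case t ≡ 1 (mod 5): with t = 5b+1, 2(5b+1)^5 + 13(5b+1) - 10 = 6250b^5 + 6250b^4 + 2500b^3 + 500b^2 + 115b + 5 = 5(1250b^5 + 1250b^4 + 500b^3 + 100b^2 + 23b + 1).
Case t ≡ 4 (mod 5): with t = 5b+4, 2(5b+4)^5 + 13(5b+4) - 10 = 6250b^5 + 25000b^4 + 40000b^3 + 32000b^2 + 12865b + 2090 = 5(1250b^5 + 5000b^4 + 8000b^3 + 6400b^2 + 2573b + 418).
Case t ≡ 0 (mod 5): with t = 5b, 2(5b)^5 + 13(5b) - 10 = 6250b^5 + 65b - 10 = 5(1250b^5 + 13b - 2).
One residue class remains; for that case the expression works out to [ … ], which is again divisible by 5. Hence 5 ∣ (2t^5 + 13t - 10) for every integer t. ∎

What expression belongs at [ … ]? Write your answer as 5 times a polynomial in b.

5(1250b^5 + 3750b^4 + 4500b^3 + 2700b^2 + 823b + 103)

Only t ≡ 3 (mod 5) is unaccounted for. Put t = 5b+3:
2(5b+3)^5 + 13(5b+3) - 10 expands to 6250b^5 + 18750b^4 + 22500b^3 + 13500b^2 + 4115b + 515,
and factoring out 5 leaves 5(1250b^5 + 3750b^4 + 4500b^3 + 2700b^2 + 823b + 103).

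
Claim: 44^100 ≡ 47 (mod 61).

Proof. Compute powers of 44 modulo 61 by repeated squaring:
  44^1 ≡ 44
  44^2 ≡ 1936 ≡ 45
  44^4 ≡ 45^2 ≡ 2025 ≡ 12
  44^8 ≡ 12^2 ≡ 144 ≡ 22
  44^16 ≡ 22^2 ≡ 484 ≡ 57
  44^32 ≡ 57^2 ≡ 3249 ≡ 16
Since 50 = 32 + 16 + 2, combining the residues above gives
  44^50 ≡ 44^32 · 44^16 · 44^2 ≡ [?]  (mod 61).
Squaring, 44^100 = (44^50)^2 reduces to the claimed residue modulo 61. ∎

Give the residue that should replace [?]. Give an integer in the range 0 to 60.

48

Multiply the listed residues: 16 · 57 · 45 = 912 → 41040.
Reducing modulo 61: 41040 = 672·61 + 48, so 44^50 ≡ 48.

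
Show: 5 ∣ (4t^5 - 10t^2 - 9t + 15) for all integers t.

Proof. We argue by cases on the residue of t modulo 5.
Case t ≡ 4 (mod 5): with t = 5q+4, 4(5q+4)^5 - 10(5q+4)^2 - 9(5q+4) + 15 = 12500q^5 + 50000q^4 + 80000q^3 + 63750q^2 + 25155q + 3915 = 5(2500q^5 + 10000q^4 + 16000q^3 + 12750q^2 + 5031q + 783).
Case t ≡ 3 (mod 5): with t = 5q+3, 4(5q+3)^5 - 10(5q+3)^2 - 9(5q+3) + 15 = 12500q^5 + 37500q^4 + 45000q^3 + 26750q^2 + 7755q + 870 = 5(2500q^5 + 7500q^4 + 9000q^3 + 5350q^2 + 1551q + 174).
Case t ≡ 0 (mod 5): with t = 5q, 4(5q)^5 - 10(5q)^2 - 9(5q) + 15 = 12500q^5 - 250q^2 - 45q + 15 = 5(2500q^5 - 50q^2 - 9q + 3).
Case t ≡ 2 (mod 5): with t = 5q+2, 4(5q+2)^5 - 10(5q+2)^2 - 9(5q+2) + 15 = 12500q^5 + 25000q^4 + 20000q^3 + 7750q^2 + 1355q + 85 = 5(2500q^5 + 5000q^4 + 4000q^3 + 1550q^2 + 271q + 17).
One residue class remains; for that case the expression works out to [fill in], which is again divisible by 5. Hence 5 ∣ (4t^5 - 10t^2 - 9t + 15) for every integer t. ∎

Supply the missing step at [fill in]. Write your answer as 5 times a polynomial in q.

5(2500q^5 + 2500q^4 + 1000q^3 + 150q^2 - 9q)

Only t ≡ 1 (mod 5) is unaccounted for. Put t = 5q+1:
4(5q+1)^5 - 10(5q+1)^2 - 9(5q+1) + 15 expands to 12500q^5 + 12500q^4 + 5000q^3 + 750q^2 - 45q,
and factoring out 5 leaves 5(2500q^5 + 2500q^4 + 1000q^3 + 150q^2 - 9q).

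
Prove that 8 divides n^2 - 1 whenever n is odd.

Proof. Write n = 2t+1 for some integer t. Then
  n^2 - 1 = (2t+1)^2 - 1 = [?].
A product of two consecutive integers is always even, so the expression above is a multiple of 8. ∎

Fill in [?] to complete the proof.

4t(t + 1)

(2t+1)^2 - 1 = 4t^2 + 4t + 1 - 1 = 4t^2 + 4t = 4t(t+1).
Since t and t+1 are consecutive, t(t+1) is even, and 4·(even) is a multiple of 8.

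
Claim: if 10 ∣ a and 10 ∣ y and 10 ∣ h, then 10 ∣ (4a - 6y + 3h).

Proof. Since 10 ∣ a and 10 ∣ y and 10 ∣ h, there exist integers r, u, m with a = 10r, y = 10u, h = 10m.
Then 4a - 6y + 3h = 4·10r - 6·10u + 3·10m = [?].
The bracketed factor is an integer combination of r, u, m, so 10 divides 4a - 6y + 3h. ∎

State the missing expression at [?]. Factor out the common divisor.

Each term has a factor of 10: 4·10r - 6·10u + 3·10m = 10·(3m + 4r - 6u).
Since 3m + 4r - 6u is an integer, 10 ∣ (4a - 6y + 3h).

10(3m + 4r - 6u)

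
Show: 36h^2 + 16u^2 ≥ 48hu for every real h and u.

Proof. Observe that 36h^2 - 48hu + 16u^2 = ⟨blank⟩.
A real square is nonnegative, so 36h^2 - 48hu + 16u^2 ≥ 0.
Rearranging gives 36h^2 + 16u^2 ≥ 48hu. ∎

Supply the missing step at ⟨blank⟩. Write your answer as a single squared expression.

(6h - 4u)^2

36h^2 - 48hu + 16u^2 is a perfect-square trinomial: the outer terms are (6h)^2 and (4u)^2, and the cross term is -2·6h·4u.
So 36h^2 - 48hu + 16u^2 = (6h - 4u)^2 ≥ 0.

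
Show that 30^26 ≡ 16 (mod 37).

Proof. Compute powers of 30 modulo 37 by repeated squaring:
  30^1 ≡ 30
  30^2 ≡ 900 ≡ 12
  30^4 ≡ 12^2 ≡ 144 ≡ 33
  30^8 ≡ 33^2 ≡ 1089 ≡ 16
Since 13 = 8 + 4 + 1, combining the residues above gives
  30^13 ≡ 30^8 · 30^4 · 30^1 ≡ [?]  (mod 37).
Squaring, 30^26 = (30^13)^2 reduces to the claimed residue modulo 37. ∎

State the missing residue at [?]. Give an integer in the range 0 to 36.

Multiply the listed residues: 16 · 33 · 30 = 528 → 15840.
Reducing modulo 37: 15840 = 428·37 + 4, so 30^13 ≡ 4.

4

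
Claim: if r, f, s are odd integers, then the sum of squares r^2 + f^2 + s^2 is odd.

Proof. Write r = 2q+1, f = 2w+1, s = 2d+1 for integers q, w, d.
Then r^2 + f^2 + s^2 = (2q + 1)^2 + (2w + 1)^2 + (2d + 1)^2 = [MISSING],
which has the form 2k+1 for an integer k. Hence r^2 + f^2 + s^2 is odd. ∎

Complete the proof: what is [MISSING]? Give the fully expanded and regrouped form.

2(2d^2 + 2d + 2q^2 + 2q + 2w^2 + 2w + 1) + 1

Expanding: (2q + 1)^2 + (2w + 1)^2 + (2d + 1)^2 = 4d^2 + 4d + 4q^2 + 4q + 4w^2 + 4w + 3.
Every term except the constant is even, so this is 2(2d^2 + 2d + 2q^2 + 2q + 2w^2 + 2w + 1) + 1,
and 2d^2 + 2d + 2q^2 + 2q + 2w^2 + 2w + 1 ∈ ℤ gives the required form.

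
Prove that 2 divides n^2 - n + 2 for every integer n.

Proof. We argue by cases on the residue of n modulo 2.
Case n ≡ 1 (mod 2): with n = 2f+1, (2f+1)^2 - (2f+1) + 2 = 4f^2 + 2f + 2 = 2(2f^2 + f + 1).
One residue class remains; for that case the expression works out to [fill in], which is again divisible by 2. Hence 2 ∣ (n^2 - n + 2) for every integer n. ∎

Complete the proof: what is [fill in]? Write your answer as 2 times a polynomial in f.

2(2f^2 - f + 1)

Only n ≡ 0 (mod 2) is unaccounted for. Put n = 2f:
(2f)^2 - (2f) + 2 expands to 4f^2 - 2f + 2,
and factoring out 2 leaves 2(2f^2 - f + 1).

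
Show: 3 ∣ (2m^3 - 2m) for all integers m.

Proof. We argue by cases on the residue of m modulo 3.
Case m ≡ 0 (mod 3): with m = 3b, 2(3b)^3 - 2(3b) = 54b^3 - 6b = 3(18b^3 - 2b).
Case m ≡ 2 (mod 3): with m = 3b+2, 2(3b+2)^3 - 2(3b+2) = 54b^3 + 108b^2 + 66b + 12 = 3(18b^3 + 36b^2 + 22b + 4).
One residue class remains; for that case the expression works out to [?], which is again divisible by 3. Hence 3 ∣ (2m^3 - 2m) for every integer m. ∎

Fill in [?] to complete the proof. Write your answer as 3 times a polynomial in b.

3(18b^3 + 18b^2 + 4b)

Only m ≡ 1 (mod 3) is unaccounted for. Put m = 3b+1:
2(3b+1)^3 - 2(3b+1) expands to 54b^3 + 54b^2 + 12b,
and factoring out 3 leaves 3(18b^3 + 18b^2 + 4b).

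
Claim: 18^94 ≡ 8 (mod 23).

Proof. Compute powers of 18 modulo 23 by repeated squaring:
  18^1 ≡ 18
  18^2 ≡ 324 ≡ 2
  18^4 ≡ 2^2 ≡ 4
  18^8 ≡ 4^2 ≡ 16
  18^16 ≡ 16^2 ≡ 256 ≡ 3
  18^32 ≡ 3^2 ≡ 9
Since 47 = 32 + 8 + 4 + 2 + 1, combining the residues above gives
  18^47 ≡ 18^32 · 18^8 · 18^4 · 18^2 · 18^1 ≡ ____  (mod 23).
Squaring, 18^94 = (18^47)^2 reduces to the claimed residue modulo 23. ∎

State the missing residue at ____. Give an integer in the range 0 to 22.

18^32 · 18^8 · 18^4 · 18^2 · 18^1 ≡ 9 · 16 · 4 · 2 · 18 = 20736.
20736 mod 23 = 13, so 18^47 ≡ 13 (mod 23).

13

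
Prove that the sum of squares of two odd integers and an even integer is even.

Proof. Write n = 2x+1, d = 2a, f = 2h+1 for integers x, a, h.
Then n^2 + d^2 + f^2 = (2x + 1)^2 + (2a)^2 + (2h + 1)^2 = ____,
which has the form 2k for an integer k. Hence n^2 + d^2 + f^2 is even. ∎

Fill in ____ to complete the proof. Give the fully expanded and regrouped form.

2(2a^2 + 2h^2 + 2h + 2x^2 + 2x + 1)

Expanding: (2x + 1)^2 + (2a)^2 + (2h + 1)^2 = 4a^2 + 4h^2 + 4h + 4x^2 + 4x + 2.
Every term is even; pulling out the factor of 2 gives 2(2a^2 + 2h^2 + 2h + 2x^2 + 2x + 1).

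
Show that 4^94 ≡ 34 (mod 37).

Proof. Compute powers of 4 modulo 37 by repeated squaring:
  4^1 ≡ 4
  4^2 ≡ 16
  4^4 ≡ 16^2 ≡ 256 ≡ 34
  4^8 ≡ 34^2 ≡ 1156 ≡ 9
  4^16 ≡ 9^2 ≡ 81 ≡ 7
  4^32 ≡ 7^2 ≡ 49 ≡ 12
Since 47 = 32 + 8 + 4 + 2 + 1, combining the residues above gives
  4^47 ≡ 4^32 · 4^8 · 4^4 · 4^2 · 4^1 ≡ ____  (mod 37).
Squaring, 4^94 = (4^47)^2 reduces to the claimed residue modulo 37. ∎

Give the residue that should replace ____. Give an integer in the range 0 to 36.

Multiply the listed residues: 12 · 9 · 34 · 16 · 4 = 108 → 3672 → 58752 → 235008.
Reducing modulo 37: 235008 = 6351·37 + 21, so 4^47 ≡ 21.

21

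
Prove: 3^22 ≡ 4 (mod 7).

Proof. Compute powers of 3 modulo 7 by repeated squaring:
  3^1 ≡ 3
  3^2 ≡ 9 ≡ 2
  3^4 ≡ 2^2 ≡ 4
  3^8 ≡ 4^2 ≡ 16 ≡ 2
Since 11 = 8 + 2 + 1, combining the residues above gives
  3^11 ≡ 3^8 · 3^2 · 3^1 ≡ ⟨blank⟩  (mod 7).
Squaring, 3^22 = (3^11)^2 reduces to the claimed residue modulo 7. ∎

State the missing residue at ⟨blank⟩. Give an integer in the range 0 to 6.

Multiply the listed residues: 2 · 2 · 3 = 4 → 12.
Reducing modulo 7: 12 = 1·7 + 5, so 3^11 ≡ 5.

5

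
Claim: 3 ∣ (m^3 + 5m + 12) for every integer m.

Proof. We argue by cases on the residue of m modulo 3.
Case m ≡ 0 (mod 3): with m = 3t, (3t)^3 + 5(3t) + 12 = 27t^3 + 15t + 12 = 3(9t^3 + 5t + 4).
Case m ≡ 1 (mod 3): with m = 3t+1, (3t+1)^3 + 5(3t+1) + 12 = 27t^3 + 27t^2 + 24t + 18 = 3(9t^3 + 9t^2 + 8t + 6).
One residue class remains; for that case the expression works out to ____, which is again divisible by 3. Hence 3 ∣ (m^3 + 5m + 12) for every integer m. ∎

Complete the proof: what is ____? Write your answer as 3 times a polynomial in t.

The residues treated are {0, 1}, so the missing case is m ≡ 2 (mod 3); write m = 3t+2.
Then (3t+2)^3 + 5(3t+2) + 12 = 27t^3 + 54t^2 + 51t + 30 = 3(9t^3 + 18t^2 + 17t + 10).

3(9t^3 + 18t^2 + 17t + 10)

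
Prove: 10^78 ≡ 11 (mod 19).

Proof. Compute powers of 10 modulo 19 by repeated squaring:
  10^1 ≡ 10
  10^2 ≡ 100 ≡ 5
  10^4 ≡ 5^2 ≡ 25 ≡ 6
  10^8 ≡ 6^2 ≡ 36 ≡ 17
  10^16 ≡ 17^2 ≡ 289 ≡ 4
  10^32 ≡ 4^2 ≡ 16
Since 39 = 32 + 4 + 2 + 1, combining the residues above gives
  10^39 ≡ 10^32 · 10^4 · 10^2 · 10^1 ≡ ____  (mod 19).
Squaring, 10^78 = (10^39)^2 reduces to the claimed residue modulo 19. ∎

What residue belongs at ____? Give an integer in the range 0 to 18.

12

10^32 · 10^4 · 10^2 · 10^1 ≡ 16 · 6 · 5 · 10 = 4800.
4800 mod 19 = 12, so 10^39 ≡ 12 (mod 19).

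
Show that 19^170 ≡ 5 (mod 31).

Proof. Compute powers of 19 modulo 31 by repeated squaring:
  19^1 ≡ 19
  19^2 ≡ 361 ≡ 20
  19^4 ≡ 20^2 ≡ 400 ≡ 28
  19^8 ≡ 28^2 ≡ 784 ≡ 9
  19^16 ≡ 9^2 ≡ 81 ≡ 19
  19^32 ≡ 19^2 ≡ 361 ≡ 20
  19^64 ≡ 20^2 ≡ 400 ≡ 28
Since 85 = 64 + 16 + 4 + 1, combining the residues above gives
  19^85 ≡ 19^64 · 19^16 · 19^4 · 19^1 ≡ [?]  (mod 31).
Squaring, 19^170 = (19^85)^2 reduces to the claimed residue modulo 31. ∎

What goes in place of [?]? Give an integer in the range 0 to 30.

25

19^64 · 19^16 · 19^4 · 19^1 ≡ 28 · 19 · 28 · 19 = 283024.
283024 mod 31 = 25, so 19^85 ≡ 25 (mod 31).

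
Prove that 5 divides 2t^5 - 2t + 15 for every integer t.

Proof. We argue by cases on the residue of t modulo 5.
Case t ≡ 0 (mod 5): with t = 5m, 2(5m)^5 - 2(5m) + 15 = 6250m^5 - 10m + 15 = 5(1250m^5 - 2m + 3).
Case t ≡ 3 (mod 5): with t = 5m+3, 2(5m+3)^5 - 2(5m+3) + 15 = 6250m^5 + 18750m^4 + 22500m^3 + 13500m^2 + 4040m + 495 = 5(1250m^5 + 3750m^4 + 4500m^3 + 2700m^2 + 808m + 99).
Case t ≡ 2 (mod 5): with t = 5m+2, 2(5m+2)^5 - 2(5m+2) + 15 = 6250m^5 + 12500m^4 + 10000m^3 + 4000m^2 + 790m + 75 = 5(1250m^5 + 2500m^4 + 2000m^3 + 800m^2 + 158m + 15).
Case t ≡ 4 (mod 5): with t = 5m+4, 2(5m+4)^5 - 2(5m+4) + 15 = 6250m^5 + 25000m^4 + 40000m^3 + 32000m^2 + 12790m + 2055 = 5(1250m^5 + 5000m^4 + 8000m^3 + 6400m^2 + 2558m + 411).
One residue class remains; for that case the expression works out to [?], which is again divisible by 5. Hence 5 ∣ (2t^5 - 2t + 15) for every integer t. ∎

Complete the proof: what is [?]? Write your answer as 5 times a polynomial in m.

5(1250m^5 + 1250m^4 + 500m^3 + 100m^2 + 8m + 3)

The residues treated are {0, 3, 2, 4}, so the missing case is t ≡ 1 (mod 5); write t = 5m+1.
Then 2(5m+1)^5 - 2(5m+1) + 15 = 6250m^5 + 6250m^4 + 2500m^3 + 500m^2 + 40m + 15 = 5(1250m^5 + 1250m^4 + 500m^3 + 100m^2 + 8m + 3).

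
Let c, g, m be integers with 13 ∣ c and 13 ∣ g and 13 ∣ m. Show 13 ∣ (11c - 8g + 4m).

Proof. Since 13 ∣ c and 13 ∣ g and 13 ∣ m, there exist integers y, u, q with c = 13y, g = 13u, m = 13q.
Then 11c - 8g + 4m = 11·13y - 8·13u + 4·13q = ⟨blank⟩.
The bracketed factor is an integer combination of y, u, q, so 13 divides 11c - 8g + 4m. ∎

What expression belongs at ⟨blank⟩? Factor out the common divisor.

13(4q - 8u + 11y)

Each term has a factor of 13: 11·13y - 8·13u + 4·13q = 13·(4q - 8u + 11y).
Since 4q - 8u + 11y is an integer, 13 ∣ (11c - 8g + 4m).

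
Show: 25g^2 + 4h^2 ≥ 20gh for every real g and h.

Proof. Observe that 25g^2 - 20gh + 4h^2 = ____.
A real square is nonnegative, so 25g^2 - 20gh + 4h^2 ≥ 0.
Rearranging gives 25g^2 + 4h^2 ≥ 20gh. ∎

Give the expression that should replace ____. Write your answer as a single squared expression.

(5g - 2h)^2

The leading and trailing coefficients are 5^2 and 2^2, and 20 = 2·5·2, so the trinomial is (5g - 2h)^2.
Hence 25g^2 - 20gh + 4h^2 ≥ 0.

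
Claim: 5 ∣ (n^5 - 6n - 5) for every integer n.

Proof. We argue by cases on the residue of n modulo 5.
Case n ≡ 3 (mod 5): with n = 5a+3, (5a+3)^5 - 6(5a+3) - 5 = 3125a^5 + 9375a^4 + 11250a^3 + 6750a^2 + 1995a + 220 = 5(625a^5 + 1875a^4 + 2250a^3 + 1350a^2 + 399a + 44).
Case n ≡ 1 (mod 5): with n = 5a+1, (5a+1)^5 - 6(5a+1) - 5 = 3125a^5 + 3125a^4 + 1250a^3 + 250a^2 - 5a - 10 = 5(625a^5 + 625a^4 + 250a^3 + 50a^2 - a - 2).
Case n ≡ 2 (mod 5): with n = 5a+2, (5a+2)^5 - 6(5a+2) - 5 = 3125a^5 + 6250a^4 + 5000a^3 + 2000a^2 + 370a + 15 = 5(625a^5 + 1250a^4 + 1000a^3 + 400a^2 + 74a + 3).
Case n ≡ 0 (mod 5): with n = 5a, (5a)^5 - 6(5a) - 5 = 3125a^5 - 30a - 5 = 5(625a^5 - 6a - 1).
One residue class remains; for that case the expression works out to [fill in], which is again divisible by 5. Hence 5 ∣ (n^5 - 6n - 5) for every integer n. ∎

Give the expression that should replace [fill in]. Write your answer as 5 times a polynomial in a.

The residues treated are {3, 1, 2, 0}, so the missing case is n ≡ 4 (mod 5); write n = 5a+4.
Then (5a+4)^5 - 6(5a+4) - 5 = 3125a^5 + 12500a^4 + 20000a^3 + 16000a^2 + 6370a + 995 = 5(625a^5 + 2500a^4 + 4000a^3 + 3200a^2 + 1274a + 199).

5(625a^5 + 2500a^4 + 4000a^3 + 3200a^2 + 1274a + 199)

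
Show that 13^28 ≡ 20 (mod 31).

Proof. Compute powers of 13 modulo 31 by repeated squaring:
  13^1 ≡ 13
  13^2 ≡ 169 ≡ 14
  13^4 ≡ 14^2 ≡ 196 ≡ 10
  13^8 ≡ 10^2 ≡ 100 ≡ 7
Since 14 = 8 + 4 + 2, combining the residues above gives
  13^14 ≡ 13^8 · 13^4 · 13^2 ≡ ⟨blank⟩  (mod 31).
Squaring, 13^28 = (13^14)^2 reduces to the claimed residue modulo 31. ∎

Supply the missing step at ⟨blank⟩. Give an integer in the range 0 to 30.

19

Multiply the listed residues: 7 · 10 · 14 = 70 → 980.
Reducing modulo 31: 980 = 31·31 + 19, so 13^14 ≡ 19.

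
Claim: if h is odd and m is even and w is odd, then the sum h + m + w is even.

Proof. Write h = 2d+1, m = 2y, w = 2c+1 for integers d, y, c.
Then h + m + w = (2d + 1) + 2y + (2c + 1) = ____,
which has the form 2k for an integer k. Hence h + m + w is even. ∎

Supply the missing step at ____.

Expanding: (2d + 1) + 2y + (2c + 1) = 2c + 2d + 2y + 2.
Every term is even; pulling out the factor of 2 gives 2(c + d + y + 1).

2(c + d + y + 1)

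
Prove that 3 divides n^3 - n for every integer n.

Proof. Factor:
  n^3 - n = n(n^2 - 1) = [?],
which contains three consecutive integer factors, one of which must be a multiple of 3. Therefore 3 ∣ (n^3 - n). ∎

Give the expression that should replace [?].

n(n^2 - 1) = n(n - 1)(n + 1) = (n - 1)n(n + 1).
These three factors are consecutive integers, so their product is divisible by 3.

(n - 1)n(n + 1)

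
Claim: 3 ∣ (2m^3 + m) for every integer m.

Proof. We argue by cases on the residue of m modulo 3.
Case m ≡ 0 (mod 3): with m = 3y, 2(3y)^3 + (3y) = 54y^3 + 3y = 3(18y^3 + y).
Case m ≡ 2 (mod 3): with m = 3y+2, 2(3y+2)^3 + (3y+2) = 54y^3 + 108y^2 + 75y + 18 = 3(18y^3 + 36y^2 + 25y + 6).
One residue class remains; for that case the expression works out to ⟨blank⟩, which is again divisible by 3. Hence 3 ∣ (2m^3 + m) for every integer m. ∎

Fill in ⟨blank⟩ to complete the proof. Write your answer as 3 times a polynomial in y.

Only m ≡ 1 (mod 3) is unaccounted for. Put m = 3y+1:
2(3y+1)^3 + (3y+1) expands to 54y^3 + 54y^2 + 21y + 3,
and factoring out 3 leaves 3(18y^3 + 18y^2 + 7y + 1).

3(18y^3 + 18y^2 + 7y + 1)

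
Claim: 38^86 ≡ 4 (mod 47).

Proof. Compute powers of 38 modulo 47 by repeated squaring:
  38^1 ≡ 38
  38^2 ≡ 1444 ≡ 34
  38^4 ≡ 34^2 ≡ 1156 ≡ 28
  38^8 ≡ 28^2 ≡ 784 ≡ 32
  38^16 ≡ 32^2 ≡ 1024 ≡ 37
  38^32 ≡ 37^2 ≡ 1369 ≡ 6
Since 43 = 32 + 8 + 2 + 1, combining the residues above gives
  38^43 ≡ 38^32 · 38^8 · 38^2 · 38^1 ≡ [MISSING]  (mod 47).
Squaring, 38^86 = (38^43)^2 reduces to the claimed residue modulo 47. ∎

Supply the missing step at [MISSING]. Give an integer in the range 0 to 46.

Multiply the listed residues: 6 · 32 · 34 · 38 = 192 → 6528 → 248064.
Reducing modulo 47: 248064 = 5277·47 + 45, so 38^43 ≡ 45.

45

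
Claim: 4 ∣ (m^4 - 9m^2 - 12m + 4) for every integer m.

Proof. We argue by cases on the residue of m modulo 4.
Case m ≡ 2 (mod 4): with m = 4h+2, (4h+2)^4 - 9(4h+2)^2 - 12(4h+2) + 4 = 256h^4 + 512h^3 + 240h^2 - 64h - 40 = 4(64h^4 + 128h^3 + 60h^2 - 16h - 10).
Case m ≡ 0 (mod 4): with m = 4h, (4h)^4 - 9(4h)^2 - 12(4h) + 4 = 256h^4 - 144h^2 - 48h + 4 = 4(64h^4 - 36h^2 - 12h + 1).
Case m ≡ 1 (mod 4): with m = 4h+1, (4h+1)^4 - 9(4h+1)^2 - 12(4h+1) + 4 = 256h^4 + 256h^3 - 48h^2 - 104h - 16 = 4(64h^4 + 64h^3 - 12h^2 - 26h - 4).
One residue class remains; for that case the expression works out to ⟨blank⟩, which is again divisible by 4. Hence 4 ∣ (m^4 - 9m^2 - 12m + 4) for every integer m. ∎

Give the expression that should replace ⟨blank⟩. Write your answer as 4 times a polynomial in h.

4(64h^4 + 192h^3 + 180h^2 + 42h - 8)

The residues treated are {2, 0, 1}, so the missing case is m ≡ 3 (mod 4); write m = 4h+3.
Then (4h+3)^4 - 9(4h+3)^2 - 12(4h+3) + 4 = 256h^4 + 768h^3 + 720h^2 + 168h - 32 = 4(64h^4 + 192h^3 + 180h^2 + 42h - 8).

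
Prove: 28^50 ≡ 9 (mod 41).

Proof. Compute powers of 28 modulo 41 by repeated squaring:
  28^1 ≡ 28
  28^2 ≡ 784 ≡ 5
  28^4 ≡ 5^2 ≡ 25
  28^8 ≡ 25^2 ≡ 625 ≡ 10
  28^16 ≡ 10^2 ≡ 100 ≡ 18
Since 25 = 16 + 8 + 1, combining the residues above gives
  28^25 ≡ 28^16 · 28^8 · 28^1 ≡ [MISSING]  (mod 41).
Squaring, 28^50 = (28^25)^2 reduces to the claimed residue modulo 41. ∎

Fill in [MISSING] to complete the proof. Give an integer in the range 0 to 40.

Multiply the listed residues: 18 · 10 · 28 = 180 → 5040.
Reducing modulo 41: 5040 = 122·41 + 38, so 28^25 ≡ 38.

38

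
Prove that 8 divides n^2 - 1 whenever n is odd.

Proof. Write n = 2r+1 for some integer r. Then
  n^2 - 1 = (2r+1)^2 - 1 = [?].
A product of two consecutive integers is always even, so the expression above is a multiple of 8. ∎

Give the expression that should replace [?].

(2r+1)^2 - 1 = 4r^2 + 4r + 1 - 1 = 4r^2 + 4r = 4r(r+1).
Since r and r+1 are consecutive, r(r+1) is even, and 4·(even) is a multiple of 8.

4r(r + 1)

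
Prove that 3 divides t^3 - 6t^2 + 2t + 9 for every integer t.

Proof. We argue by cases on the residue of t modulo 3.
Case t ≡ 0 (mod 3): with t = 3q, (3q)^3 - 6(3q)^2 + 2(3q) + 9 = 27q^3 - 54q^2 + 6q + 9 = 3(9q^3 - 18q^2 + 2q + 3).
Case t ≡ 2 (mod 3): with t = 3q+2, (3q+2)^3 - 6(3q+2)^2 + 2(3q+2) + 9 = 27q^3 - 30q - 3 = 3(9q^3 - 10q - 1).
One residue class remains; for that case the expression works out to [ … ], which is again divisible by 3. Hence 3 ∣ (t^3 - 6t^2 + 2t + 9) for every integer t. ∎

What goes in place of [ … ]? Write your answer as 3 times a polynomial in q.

3(9q^3 - 9q^2 - 7q + 2)

Only t ≡ 1 (mod 3) is unaccounted for. Put t = 3q+1:
(3q+1)^3 - 6(3q+1)^2 + 2(3q+1) + 9 expands to 27q^3 - 27q^2 - 21q + 6,
and factoring out 3 leaves 3(9q^3 - 9q^2 - 7q + 2).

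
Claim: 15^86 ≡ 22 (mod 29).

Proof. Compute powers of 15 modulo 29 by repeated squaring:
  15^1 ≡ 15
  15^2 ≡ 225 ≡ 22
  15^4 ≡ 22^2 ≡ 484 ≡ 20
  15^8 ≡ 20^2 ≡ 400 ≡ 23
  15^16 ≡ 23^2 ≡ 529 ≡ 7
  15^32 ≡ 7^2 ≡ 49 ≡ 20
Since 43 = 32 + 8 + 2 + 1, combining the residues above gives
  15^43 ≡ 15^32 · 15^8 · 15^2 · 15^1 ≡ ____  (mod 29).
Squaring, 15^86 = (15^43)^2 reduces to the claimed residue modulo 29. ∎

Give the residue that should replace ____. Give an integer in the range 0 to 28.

14

15^32 · 15^8 · 15^2 · 15^1 ≡ 20 · 23 · 22 · 15 = 151800.
151800 mod 29 = 14, so 15^43 ≡ 14 (mod 29).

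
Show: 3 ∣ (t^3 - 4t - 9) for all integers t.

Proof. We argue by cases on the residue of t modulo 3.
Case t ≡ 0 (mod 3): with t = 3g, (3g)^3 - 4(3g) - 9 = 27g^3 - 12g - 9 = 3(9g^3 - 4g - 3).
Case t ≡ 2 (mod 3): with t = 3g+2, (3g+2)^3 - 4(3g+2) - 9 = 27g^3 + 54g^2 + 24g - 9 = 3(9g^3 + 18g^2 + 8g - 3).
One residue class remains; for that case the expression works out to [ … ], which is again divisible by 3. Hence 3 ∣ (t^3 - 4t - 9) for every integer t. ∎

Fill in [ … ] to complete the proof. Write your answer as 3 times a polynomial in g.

The residues treated are {0, 2}, so the missing case is t ≡ 1 (mod 3); write t = 3g+1.
Then (3g+1)^3 - 4(3g+1) - 9 = 27g^3 + 27g^2 - 3g - 12 = 3(9g^3 + 9g^2 - g - 4).

3(9g^3 + 9g^2 - g - 4)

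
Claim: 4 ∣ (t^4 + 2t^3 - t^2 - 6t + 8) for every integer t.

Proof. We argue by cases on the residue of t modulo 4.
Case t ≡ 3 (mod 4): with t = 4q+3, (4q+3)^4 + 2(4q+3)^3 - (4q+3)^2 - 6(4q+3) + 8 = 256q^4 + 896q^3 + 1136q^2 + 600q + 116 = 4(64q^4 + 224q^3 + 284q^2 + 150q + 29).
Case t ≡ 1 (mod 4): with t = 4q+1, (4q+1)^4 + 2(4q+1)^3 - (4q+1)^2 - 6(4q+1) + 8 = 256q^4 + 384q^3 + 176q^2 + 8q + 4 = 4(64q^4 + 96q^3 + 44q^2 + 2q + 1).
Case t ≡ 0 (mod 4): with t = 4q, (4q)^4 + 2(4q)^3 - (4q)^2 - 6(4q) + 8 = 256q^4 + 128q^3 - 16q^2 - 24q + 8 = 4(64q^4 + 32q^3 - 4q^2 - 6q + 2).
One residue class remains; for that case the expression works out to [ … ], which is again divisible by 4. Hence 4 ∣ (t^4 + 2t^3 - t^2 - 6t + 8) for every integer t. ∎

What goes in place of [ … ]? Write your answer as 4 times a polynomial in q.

The residues treated are {3, 1, 0}, so the missing case is t ≡ 2 (mod 4); write t = 4q+2.
Then (4q+2)^4 + 2(4q+2)^3 - (4q+2)^2 - 6(4q+2) + 8 = 256q^4 + 640q^3 + 560q^2 + 184q + 24 = 4(64q^4 + 160q^3 + 140q^2 + 46q + 6).

4(64q^4 + 160q^3 + 140q^2 + 46q + 6)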